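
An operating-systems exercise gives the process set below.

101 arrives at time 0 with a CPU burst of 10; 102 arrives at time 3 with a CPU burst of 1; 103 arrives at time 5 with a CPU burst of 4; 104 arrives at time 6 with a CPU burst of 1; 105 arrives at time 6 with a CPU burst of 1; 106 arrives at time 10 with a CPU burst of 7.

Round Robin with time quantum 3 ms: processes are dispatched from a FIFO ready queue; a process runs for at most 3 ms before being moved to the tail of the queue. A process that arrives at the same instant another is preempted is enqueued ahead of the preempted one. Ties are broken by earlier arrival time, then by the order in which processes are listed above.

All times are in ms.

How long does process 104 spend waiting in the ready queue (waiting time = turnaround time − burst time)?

4

Timeline: | 101 0-3 | 102 3-4 | 101 4-7 | 103 7-10 | 104 10-11 | 105 11-12 | 101 12-15 | 106 15-18 | 103 18-19 | 101 19-20 | 106 20-24 |
Completion: 101=20  102=4  103=19  104=11  105=12  106=24
Turnaround (C−A): 101=20  102=1  103=14  104=5  105=6  106=14
Waiting(104) = turnaround − burst = 5 − 1 = 4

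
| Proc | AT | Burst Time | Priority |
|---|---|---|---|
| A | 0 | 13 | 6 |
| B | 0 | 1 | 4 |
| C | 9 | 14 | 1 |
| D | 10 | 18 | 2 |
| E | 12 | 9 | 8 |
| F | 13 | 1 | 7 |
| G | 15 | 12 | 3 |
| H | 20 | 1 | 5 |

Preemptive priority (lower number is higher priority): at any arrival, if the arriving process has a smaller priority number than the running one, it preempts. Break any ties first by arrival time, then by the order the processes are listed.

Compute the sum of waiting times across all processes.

212

Gantt: | B 0-1 | A 1-9 | C 9-23 | D 23-41 | G 41-53 | H 53-54 | A 54-59 | F 59-60 | E 60-69 |
Completion: A=59  B=1  C=23  D=41  E=69  F=60  G=53  H=54
Waiting = turnaround − burst: A=46, B=0, C=0, D=13, E=48, F=46, G=26, H=33
Total waiting = 46 + 0 + 0 + 13 + 48 + 46 + 26 + 33 = 212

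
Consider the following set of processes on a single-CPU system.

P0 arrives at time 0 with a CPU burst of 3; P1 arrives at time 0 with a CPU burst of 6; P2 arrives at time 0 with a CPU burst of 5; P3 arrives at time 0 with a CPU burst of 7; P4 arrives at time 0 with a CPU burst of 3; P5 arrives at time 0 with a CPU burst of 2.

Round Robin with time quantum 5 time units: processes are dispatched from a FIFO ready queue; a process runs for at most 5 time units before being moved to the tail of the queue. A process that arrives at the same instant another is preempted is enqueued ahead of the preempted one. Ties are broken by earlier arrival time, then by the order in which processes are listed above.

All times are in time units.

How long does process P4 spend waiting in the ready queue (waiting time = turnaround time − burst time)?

18

Gantt: | P0 0-3 | P1 3-8 | P2 8-13 | P3 13-18 | P4 18-21 | P5 21-23 | P1 23-24 | P3 24-26 |
Completion: P0=3  P1=24  P2=13  P3=26  P4=21  P5=23
Waiting(P4) = turnaround − burst = 21 − 3 = 18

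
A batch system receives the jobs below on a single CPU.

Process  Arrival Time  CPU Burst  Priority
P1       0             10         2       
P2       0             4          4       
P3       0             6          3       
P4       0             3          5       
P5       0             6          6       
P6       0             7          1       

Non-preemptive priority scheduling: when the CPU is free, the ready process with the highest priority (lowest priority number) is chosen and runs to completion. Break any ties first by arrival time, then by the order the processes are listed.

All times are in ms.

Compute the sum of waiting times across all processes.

Timeline: | P6 0-7 | P1 7-17 | P3 17-23 | P2 23-27 | P4 27-30 | P5 30-36 |
Completion: P1=17  P2=27  P3=23  P4=30  P5=36  P6=7
Turnaround (C−A): P1=17  P2=27  P3=23  P4=30  P5=36  P6=7
Waiting = turnaround − burst: P1=7, P2=23, P3=17, P4=27, P5=30, P6=0
Total waiting = 7 + 23 + 17 + 27 + 30 + 0 = 104

104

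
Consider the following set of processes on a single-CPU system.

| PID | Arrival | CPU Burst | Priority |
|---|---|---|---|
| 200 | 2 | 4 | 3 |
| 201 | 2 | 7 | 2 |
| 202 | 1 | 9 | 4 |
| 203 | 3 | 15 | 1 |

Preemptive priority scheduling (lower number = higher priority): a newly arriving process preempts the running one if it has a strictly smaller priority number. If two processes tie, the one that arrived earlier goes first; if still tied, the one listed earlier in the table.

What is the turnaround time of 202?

35

Timeline: | idle 0-1 | 202 1-2 | 201 2-3 | 203 3-18 | 201 18-24 | 200 24-28 | 202 28-36 |
Completion: 200=28  201=24  202=36  203=18
Turnaround(202) = completion − arrival = 36 − 1 = 35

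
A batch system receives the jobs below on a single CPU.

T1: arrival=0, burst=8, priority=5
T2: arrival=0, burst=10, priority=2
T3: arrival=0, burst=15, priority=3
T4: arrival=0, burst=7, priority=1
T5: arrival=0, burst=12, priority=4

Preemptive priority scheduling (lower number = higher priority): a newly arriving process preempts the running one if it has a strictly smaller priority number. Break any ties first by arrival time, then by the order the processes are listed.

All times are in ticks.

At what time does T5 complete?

44

Schedule: | T4 0-7 | T2 7-17 | T3 17-32 | T5 32-44 | T1 44-52 |
Completion: T1=52  T2=17  T3=32  T4=7  T5=44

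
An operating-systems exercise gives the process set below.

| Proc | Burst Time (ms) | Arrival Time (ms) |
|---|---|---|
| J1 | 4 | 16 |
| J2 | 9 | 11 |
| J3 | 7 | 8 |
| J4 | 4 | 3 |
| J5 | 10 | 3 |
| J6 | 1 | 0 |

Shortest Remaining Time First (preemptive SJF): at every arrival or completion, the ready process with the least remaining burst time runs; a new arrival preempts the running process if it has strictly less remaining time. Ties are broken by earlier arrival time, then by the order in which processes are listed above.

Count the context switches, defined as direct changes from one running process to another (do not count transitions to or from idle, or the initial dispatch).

6

Timeline: | J6 0-1 | idle 1-3 | J4 3-7 | J5 7-8 | J3 8-15 | J5 15-16 | J1 16-20 | J5 20-28 | J2 28-37 |
Completion: J1=20  J2=37  J3=15  J4=7  J5=28  J6=1
Turnaround (C−A): J1=4  J2=26  J3=7  J4=4  J5=25  J6=1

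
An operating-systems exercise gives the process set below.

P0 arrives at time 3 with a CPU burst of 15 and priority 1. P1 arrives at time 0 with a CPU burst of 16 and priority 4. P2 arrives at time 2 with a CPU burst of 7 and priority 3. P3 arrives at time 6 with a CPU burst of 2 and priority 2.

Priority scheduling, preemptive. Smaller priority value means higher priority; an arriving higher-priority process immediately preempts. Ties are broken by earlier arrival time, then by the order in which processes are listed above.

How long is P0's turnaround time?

Gantt: | P1 0-2 | P2 2-3 | P0 3-18 | P3 18-20 | P2 20-26 | P1 26-40 |
Completion: P0=18  P1=40  P2=26  P3=20
Turnaround(P0) = completion − arrival = 18 − 3 = 15

15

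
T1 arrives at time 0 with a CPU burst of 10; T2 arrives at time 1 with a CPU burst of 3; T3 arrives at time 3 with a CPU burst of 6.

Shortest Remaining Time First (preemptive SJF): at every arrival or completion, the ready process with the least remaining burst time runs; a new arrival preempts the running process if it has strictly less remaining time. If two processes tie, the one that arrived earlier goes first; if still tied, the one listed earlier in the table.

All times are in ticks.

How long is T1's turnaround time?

Schedule: | T1 0-1 | T2 1-4 | T3 4-10 | T1 10-19 |
Completion: T1=19  T2=4  T3=10
Turnaround (C−A): T1=19  T2=3  T3=7
Turnaround(T1) = completion − arrival = 19 − 0 = 19

19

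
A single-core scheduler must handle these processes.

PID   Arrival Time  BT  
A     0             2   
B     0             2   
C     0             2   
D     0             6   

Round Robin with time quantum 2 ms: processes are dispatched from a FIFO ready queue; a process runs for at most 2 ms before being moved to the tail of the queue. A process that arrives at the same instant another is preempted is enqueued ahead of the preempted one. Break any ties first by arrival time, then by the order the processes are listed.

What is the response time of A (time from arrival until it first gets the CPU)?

0

Timeline: | A 0-2 | B 2-4 | C 4-6 | D 6-12 |
Completion: A=2  B=4  C=6  D=12
Turnaround (C−A): A=2  B=4  C=6  D=12
Response(A) = first start − arrival = 0 − 0 = 0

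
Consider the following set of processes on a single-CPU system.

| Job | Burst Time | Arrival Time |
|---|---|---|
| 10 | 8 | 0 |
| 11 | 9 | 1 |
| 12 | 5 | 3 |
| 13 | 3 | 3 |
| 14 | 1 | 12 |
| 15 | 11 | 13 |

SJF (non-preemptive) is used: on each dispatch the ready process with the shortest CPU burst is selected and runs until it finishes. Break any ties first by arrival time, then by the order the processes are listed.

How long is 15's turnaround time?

24

Timeline: | 10 0-8 | 13 8-11 | 12 11-16 | 14 16-17 | 11 17-26 | 15 26-37 |
Completion: 10=8  11=26  12=16  13=11  14=17  15=37
Turnaround(15) = completion − arrival = 37 − 13 = 24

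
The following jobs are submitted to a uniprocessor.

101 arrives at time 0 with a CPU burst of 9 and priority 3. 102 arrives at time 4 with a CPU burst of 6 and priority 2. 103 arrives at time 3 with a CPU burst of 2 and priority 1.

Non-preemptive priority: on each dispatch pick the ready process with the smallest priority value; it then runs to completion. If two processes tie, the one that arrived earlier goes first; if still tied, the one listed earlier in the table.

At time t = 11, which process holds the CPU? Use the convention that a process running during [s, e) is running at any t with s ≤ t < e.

102

Timeline: | 101 0-9 | 103 9-11 | 102 11-17 |
Completion: 101=9  102=17  103=11
Turnaround (C−A): 101=9  102=13  103=8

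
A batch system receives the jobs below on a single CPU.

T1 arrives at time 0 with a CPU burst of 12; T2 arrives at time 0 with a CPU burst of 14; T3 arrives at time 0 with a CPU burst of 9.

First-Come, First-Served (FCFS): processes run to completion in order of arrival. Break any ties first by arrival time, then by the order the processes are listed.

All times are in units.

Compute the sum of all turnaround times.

73

Gantt: | T1 0-12 | T2 12-26 | T3 26-35 |
Completion: T1=12  T2=26  T3=35
Turnaround (C−A): T1=12  T2=26  T3=35
Turnaround = completion − arrival: T1=12, T2=26, T3=35
Total turnaround = 12 + 26 + 35 = 73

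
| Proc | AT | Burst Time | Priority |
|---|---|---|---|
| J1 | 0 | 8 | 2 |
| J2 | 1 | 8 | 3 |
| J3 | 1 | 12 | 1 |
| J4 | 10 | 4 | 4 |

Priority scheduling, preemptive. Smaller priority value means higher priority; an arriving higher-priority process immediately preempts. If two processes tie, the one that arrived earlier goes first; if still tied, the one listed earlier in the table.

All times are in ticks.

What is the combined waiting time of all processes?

Schedule: | J1 0-1 | J3 1-13 | J1 13-20 | J2 20-28 | J4 28-32 |
Completion: J1=20  J2=28  J3=13  J4=32
Turnaround (C−A): J1=20  J2=27  J3=12  J4=22
Waiting = turnaround − burst: J1=12, J2=19, J3=0, J4=18
Total waiting = 12 + 19 + 0 + 18 = 49

49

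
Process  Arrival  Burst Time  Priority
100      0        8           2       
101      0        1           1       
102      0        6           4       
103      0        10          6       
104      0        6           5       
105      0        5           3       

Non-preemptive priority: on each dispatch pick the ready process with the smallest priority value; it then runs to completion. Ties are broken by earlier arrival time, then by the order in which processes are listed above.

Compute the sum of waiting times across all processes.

70

Gantt: | 101 0-1 | 100 1-9 | 105 9-14 | 102 14-20 | 104 20-26 | 103 26-36 |
Completion: 100=9  101=1  102=20  103=36  104=26  105=14
Turnaround (C−A): 100=9  101=1  102=20  103=36  104=26  105=14
Waiting = turnaround − burst: 100=1, 101=0, 102=14, 103=26, 104=20, 105=9
Total waiting = 1 + 0 + 14 + 26 + 20 + 9 = 70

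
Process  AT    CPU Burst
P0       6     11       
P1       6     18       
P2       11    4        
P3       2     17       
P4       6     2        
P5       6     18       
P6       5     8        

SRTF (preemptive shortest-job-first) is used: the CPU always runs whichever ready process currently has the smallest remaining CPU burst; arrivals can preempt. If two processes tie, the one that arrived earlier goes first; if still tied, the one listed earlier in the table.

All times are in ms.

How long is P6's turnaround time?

Schedule: | idle 0-2 | P3 2-5 | P6 5-6 | P4 6-8 | P6 8-15 | P2 15-19 | P0 19-30 | P3 30-44 | P1 44-62 | P5 62-80 |
Completion: P0=30  P1=62  P2=19  P3=44  P4=8  P5=80  P6=15
Turnaround(P6) = completion − arrival = 15 − 5 = 10

10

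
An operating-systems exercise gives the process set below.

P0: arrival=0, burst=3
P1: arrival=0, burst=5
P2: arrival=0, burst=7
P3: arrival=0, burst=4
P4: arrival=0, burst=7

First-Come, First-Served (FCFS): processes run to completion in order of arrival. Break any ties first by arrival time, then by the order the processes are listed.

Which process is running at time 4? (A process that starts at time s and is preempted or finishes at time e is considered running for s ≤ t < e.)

P1

Timeline: | P0 0-3 | P1 3-8 | P2 8-15 | P3 15-19 | P4 19-26 |
Completion: P0=3  P1=8  P2=15  P3=19  P4=26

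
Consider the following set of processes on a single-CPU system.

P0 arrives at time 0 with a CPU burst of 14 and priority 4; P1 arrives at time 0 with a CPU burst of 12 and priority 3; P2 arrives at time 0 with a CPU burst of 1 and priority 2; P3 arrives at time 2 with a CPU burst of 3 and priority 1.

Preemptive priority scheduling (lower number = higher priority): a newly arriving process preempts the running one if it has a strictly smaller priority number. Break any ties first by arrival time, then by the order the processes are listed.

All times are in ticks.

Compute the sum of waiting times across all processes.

20

Gantt: | P2 0-1 | P1 1-2 | P3 2-5 | P1 5-16 | P0 16-30 |
Completion: P0=30  P1=16  P2=1  P3=5
Waiting = turnaround − burst: P0=16, P1=4, P2=0, P3=0
Total waiting = 16 + 4 + 0 + 0 = 20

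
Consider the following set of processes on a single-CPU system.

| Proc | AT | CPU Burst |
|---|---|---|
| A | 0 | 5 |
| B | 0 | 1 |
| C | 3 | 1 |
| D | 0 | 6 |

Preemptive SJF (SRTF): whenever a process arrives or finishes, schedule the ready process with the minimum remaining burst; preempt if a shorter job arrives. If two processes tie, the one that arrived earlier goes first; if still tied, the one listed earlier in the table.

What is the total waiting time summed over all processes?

9

Schedule: | B 0-1 | A 1-3 | C 3-4 | A 4-7 | D 7-13 |
Completion: A=7  B=1  C=4  D=13
Turnaround (C−A): A=7  B=1  C=1  D=13
Waiting = turnaround − burst: A=2, B=0, C=0, D=7
Total waiting = 2 + 0 + 0 + 7 = 9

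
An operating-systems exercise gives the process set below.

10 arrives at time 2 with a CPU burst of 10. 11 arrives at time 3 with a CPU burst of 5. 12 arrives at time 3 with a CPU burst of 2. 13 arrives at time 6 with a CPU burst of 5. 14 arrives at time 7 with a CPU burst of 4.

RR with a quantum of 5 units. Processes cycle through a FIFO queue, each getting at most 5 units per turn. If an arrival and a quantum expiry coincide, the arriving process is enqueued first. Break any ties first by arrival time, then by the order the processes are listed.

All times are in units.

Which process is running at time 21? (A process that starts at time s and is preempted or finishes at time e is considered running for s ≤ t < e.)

14

Schedule: | idle 0-2 | 10 2-7 | 11 7-12 | 12 12-14 | 13 14-19 | 14 19-23 | 10 23-28 |
Completion: 10=28  11=12  12=14  13=19  14=23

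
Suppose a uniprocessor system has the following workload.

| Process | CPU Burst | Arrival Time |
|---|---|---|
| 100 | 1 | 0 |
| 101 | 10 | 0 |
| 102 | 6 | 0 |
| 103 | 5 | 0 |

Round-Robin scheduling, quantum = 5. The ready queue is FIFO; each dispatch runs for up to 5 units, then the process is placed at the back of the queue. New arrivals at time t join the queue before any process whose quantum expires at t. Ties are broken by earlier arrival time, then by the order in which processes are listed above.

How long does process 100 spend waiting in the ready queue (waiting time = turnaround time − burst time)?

Timeline: | 100 0-1 | 101 1-6 | 102 6-11 | 103 11-16 | 101 16-21 | 102 21-22 |
Completion: 100=1  101=21  102=22  103=16
Waiting(100) = turnaround − burst = 1 − 1 = 0

0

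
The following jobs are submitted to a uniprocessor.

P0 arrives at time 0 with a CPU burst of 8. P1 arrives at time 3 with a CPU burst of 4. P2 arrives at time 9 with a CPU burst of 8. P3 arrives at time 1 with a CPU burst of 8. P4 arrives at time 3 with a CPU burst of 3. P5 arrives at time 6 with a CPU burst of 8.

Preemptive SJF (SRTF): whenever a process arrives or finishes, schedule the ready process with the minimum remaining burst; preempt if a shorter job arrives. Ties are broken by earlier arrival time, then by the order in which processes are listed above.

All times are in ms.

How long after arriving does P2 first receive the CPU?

Timeline: | P0 0-3 | P4 3-6 | P1 6-10 | P0 10-15 | P3 15-23 | P5 23-31 | P2 31-39 |
Completion: P0=15  P1=10  P2=39  P3=23  P4=6  P5=31
Turnaround (C−A): P0=15  P1=7  P2=30  P3=22  P4=3  P5=25
Response(P2) = first start − arrival = 31 − 9 = 22

22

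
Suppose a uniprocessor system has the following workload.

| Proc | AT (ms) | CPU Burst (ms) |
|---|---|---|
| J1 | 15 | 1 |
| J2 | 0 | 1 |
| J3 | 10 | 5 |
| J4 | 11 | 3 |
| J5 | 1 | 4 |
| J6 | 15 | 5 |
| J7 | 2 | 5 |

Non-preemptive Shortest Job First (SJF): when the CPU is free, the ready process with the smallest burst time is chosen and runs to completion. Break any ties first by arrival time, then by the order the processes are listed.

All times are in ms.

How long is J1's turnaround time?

Timeline: | J2 0-1 | J5 1-5 | J7 5-10 | J3 10-15 | J1 15-16 | J4 16-19 | J6 19-24 |
Completion: J1=16  J2=1  J3=15  J4=19  J5=5  J6=24  J7=10
Turnaround (C−A): J1=1  J2=1  J3=5  J4=8  J5=4  J6=9  J7=8
Turnaround(J1) = completion − arrival = 16 − 15 = 1

1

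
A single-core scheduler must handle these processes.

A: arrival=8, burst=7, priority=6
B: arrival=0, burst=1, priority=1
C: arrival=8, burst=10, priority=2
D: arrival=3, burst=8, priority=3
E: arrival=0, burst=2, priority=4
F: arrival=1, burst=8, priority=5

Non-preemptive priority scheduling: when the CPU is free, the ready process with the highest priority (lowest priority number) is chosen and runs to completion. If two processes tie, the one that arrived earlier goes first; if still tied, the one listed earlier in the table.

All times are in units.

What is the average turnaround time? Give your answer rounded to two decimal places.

Gantt: | B 0-1 | E 1-3 | D 3-11 | C 11-21 | F 21-29 | A 29-36 |
Completion: A=36  B=1  C=21  D=11  E=3  F=29
Turnaround times: A=28, B=1, C=13, D=8, E=3, F=28
Average turnaround = (28+1+13+8+3+28) / 6 = 81/6 = 13.50

13.50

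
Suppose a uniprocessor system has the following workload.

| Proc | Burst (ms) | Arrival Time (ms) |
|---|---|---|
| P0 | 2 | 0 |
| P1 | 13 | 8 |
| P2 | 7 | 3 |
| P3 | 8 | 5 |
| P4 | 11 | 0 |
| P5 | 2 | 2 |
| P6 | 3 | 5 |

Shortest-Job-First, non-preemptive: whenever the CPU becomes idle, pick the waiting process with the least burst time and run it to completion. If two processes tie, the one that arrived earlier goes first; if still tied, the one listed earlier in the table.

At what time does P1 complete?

46

Gantt: | P0 0-2 | P5 2-4 | P2 4-11 | P6 11-14 | P3 14-22 | P4 22-33 | P1 33-46 |
Completion: P0=2  P1=46  P2=11  P3=22  P4=33  P5=4  P6=14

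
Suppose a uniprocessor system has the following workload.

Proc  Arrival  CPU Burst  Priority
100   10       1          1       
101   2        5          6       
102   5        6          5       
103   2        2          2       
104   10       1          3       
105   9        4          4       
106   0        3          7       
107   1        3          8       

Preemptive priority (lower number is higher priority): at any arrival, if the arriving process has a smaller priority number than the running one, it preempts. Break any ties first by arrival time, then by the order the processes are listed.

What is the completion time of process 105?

Schedule: | 106 0-2 | 103 2-4 | 101 4-5 | 102 5-9 | 105 9-10 | 100 10-11 | 104 11-12 | 105 12-15 | 102 15-17 | 101 17-21 | 106 21-22 | 107 22-25 |
Completion: 100=11  101=21  102=17  103=4  104=12  105=15  106=22  107=25

15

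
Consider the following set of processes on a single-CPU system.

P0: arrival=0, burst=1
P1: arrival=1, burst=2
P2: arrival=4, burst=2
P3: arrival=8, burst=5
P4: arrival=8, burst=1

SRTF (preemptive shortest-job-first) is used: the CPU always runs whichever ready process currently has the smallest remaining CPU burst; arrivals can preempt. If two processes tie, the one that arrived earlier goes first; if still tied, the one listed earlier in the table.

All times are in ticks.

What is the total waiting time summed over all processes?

Gantt: | P0 0-1 | P1 1-3 | idle 3-4 | P2 4-6 | idle 6-8 | P4 8-9 | P3 9-14 |
Completion: P0=1  P1=3  P2=6  P3=14  P4=9
Turnaround (C−A): P0=1  P1=2  P2=2  P3=6  P4=1
Waiting = turnaround − burst: P0=0, P1=0, P2=0, P3=1, P4=0
Total waiting = 0 + 0 + 0 + 1 + 0 = 1

1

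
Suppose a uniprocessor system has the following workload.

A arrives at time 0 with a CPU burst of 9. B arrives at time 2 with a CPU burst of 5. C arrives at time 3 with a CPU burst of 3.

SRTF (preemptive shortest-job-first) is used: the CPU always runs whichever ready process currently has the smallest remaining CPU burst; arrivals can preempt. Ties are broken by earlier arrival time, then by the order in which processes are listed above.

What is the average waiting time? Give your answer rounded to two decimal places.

3.67

Timeline: | A 0-2 | B 2-3 | C 3-6 | B 6-10 | A 10-17 |
Completion: A=17  B=10  C=6
Waiting times: A=8, B=3, C=0
Average waiting = (8+3+0) / 3 = 11/3 = 3.67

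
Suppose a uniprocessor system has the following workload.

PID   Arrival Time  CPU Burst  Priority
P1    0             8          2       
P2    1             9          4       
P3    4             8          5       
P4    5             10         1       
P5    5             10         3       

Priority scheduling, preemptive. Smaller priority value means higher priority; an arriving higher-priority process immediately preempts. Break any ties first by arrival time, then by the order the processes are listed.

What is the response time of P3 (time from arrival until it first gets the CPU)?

Gantt: | P1 0-5 | P4 5-15 | P1 15-18 | P5 18-28 | P2 28-37 | P3 37-45 |
Completion: P1=18  P2=37  P3=45  P4=15  P5=28
Response(P3) = first start − arrival = 37 − 4 = 33

33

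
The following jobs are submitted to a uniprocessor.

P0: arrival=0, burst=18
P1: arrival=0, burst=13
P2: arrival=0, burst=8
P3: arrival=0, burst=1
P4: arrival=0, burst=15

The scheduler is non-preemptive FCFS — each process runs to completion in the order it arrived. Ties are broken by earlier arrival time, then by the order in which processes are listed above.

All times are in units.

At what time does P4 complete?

Schedule: | P0 0-18 | P1 18-31 | P2 31-39 | P3 39-40 | P4 40-55 |
Completion: P0=18  P1=31  P2=39  P3=40  P4=55

55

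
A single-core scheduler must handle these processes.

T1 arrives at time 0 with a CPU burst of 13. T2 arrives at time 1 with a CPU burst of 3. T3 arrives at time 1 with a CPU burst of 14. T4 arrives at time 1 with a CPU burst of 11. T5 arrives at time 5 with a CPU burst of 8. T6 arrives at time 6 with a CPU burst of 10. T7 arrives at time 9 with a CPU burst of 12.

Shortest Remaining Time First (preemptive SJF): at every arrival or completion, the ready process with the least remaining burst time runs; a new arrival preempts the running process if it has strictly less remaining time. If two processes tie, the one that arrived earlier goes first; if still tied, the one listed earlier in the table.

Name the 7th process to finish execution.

Gantt: | T1 0-1 | T2 1-4 | T4 4-5 | T5 5-13 | T4 13-23 | T6 23-33 | T1 33-45 | T7 45-57 | T3 57-71 |
Completion: T1=45  T2=4  T3=71  T4=23  T5=13  T6=33  T7=57
Turnaround (C−A): T1=45  T2=3  T3=70  T4=22  T5=8  T6=27  T7=48
Finish order: T2 → T5 → T4 → T6 → T1 → T7 → T3

T3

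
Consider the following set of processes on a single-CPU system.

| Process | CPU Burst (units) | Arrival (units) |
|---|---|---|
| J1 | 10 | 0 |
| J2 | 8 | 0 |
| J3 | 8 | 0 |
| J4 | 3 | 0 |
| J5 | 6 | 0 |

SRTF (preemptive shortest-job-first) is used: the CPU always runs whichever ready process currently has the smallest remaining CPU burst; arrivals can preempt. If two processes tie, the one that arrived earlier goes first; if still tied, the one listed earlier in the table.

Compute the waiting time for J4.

Gantt: | J4 0-3 | J5 3-9 | J2 9-17 | J3 17-25 | J1 25-35 |
Completion: J1=35  J2=17  J3=25  J4=3  J5=9
Waiting(J4) = turnaround − burst = 3 − 3 = 0

0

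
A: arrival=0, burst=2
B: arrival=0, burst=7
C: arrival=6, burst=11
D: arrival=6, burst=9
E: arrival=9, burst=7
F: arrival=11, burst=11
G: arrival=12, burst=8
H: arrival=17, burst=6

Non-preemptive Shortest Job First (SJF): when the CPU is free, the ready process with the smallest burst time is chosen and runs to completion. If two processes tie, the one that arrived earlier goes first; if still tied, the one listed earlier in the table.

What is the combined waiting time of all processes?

Schedule: | A 0-2 | B 2-9 | E 9-16 | G 16-24 | H 24-30 | D 30-39 | C 39-50 | F 50-61 |
Completion: A=2  B=9  C=50  D=39  E=16  F=61  G=24  H=30
Turnaround (C−A): A=2  B=9  C=44  D=33  E=7  F=50  G=12  H=13
Waiting = turnaround − burst: A=0, B=2, C=33, D=24, E=0, F=39, G=4, H=7
Total waiting = 0 + 2 + 33 + 24 + 0 + 39 + 4 + 7 = 109

109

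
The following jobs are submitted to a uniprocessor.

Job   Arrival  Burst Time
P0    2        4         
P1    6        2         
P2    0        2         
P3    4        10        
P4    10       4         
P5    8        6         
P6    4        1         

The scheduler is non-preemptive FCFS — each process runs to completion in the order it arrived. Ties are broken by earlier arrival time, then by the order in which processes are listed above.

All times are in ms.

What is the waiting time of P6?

Timeline: | P2 0-2 | P0 2-6 | P3 6-16 | P6 16-17 | P1 17-19 | P5 19-25 | P4 25-29 |
Completion: P0=6  P1=19  P2=2  P3=16  P4=29  P5=25  P6=17
Turnaround (C−A): P0=4  P1=13  P2=2  P3=12  P4=19  P5=17  P6=13
Waiting(P6) = turnaround − burst = 13 − 1 = 12

12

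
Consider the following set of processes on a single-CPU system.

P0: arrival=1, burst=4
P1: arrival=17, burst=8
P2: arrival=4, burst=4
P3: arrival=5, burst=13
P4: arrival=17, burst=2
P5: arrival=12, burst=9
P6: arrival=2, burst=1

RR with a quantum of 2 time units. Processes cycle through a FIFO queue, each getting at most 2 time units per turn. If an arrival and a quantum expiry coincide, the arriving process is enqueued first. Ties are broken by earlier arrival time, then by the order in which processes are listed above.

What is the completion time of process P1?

41

Gantt: | idle 0-1 | P0 1-3 | P6 3-4 | P0 4-6 | P2 6-8 | P3 8-10 | P2 10-12 | P3 12-14 | P5 14-16 | P3 16-18 | P5 18-20 | P1 20-22 | P4 22-24 | P3 24-26 | P5 26-28 | P1 28-30 | P3 30-32 | P5 32-34 | P1 34-36 | P3 36-38 | P5 38-39 | P1 39-41 | P3 41-42 |
Completion: P0=6  P1=41  P2=12  P3=42  P4=24  P5=39  P6=4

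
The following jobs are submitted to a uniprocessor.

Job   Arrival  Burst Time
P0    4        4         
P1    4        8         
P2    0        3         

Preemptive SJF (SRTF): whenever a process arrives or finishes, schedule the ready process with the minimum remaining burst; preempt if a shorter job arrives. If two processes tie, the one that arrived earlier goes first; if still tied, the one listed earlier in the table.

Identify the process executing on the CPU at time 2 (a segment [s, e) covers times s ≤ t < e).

Timeline: | P2 0-3 | idle 3-4 | P0 4-8 | P1 8-16 |
Completion: P0=8  P1=16  P2=3
Turnaround (C−A): P0=4  P1=12  P2=3

P2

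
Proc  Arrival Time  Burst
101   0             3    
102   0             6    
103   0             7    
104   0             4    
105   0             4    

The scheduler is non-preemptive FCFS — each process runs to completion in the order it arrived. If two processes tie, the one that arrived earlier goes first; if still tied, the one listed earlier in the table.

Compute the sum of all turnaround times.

72

Schedule: | 101 0-3 | 102 3-9 | 103 9-16 | 104 16-20 | 105 20-24 |
Completion: 101=3  102=9  103=16  104=20  105=24
Turnaround (C−A): 101=3  102=9  103=16  104=20  105=24
Turnaround = completion − arrival: 101=3, 102=9, 103=16, 104=20, 105=24
Total turnaround = 3 + 9 + 16 + 20 + 24 = 72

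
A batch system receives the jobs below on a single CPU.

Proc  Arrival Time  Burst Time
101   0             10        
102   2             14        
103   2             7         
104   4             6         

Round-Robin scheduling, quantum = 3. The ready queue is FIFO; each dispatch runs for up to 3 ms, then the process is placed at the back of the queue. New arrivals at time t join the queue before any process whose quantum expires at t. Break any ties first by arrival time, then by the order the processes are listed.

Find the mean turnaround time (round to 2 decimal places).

29.75

Schedule: | 101 0-3 | 102 3-6 | 103 6-9 | 101 9-12 | 104 12-15 | 102 15-18 | 103 18-21 | 101 21-24 | 104 24-27 | 102 27-30 | 103 30-31 | 101 31-32 | 102 32-37 |
Completion: 101=32  102=37  103=31  104=27
Turnaround (C−A): 101=32  102=35  103=29  104=23
Turnaround times: 101=32, 102=35, 103=29, 104=23
Average turnaround = (32+35+29+23) / 4 = 119/4 = 29.75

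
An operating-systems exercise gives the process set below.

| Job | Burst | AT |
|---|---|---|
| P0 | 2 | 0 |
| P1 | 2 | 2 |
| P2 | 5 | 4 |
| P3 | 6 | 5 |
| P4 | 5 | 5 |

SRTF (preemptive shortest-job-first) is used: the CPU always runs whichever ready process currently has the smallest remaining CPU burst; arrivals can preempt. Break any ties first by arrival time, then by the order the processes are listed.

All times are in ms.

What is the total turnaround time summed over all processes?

33

Schedule: | P0 0-2 | P1 2-4 | P2 4-9 | P4 9-14 | P3 14-20 |
Completion: P0=2  P1=4  P2=9  P3=20  P4=14
Turnaround = completion − arrival: P0=2, P1=2, P2=5, P3=15, P4=9
Total turnaround = 2 + 2 + 5 + 15 + 9 = 33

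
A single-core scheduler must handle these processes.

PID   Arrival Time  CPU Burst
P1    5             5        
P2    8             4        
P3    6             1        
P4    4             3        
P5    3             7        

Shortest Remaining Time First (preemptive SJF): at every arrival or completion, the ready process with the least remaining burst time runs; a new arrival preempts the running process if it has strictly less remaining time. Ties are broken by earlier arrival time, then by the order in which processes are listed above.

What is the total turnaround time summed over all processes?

41

Timeline: | idle 0-3 | P5 3-4 | P4 4-7 | P3 7-8 | P2 8-12 | P1 12-17 | P5 17-23 |
Completion: P1=17  P2=12  P3=8  P4=7  P5=23
Turnaround (C−A): P1=12  P2=4  P3=2  P4=3  P5=20
Turnaround = completion − arrival: P1=12, P2=4, P3=2, P4=3, P5=20
Total turnaround = 12 + 4 + 2 + 3 + 20 = 41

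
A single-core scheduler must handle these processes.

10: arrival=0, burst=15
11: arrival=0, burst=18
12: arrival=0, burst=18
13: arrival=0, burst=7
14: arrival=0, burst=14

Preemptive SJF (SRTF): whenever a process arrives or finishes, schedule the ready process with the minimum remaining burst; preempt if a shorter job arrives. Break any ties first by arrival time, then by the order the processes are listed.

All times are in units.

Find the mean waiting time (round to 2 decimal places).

Gantt: | 13 0-7 | 14 7-21 | 10 21-36 | 11 36-54 | 12 54-72 |
Completion: 10=36  11=54  12=72  13=7  14=21
Waiting times: 10=21, 11=36, 12=54, 13=0, 14=7
Average waiting = (21+36+54+0+7) / 5 = 118/5 = 23.60

23.60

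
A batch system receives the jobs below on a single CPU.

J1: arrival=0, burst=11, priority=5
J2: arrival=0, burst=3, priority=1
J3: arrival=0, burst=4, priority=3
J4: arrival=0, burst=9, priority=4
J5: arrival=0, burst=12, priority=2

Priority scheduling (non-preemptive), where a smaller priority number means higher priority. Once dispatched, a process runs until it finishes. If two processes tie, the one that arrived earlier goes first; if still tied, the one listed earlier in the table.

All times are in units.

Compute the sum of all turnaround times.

104

Gantt: | J2 0-3 | J5 3-15 | J3 15-19 | J4 19-28 | J1 28-39 |
Completion: J1=39  J2=3  J3=19  J4=28  J5=15
Turnaround = completion − arrival: J1=39, J2=3, J3=19, J4=28, J5=15
Total turnaround = 39 + 3 + 19 + 28 + 15 = 104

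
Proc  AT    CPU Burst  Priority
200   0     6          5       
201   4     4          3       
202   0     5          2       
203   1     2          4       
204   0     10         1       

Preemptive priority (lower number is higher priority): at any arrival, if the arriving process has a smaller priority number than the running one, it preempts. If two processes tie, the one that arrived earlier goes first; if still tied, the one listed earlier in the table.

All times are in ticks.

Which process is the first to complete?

204

Schedule: | 204 0-10 | 202 10-15 | 201 15-19 | 203 19-21 | 200 21-27 |
Completion: 200=27  201=19  202=15  203=21  204=10
Finish order: 204 → 202 → 201 → 203 → 200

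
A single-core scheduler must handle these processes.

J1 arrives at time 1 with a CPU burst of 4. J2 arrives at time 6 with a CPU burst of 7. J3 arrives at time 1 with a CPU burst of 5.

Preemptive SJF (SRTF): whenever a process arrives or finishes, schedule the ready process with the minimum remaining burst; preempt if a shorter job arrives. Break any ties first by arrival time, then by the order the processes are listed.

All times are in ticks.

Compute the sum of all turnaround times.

24

Gantt: | idle 0-1 | J1 1-5 | J3 5-10 | J2 10-17 |
Completion: J1=5  J2=17  J3=10
Turnaround (C−A): J1=4  J2=11  J3=9
Turnaround = completion − arrival: J1=4, J2=11, J3=9
Total turnaround = 4 + 11 + 9 = 24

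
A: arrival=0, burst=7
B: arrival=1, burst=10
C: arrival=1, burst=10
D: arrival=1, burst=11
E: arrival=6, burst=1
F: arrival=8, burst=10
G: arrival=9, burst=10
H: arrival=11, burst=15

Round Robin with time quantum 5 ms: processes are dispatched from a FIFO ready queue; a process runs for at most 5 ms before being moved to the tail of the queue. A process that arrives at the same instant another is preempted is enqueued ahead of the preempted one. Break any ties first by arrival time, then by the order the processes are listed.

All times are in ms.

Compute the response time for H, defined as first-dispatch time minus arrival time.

Timeline: | A 0-5 | B 5-10 | C 10-15 | D 15-20 | A 20-22 | E 22-23 | F 23-28 | G 28-33 | B 33-38 | H 38-43 | C 43-48 | D 48-53 | F 53-58 | G 58-63 | H 63-68 | D 68-69 | H 69-74 |
Completion: A=22  B=38  C=48  D=69  E=23  F=58  G=63  H=74
Turnaround (C−A): A=22  B=37  C=47  D=68  E=17  F=50  G=54  H=63
Response(H) = first start − arrival = 38 − 11 = 27

27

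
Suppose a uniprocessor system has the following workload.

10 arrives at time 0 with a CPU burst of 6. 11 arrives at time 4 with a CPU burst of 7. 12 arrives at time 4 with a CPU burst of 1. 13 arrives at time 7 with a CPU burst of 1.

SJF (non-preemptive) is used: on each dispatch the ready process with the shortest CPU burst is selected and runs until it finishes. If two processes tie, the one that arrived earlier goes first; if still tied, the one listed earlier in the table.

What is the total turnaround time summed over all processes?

21

Timeline: | 10 0-6 | 12 6-7 | 13 7-8 | 11 8-15 |
Completion: 10=6  11=15  12=7  13=8
Turnaround (C−A): 10=6  11=11  12=3  13=1
Turnaround = completion − arrival: 10=6, 11=11, 12=3, 13=1
Total turnaround = 6 + 11 + 3 + 1 = 21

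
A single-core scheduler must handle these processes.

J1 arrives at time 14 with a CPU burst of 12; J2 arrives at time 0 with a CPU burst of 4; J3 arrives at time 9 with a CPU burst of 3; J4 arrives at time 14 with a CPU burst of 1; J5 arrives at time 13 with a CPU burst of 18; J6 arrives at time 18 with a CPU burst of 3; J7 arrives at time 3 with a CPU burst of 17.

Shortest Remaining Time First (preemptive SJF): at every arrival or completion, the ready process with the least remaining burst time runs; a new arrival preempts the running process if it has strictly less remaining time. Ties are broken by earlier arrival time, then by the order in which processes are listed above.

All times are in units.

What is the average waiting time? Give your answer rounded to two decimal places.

Gantt: | J2 0-4 | J7 4-9 | J3 9-12 | J7 12-14 | J4 14-15 | J7 15-18 | J6 18-21 | J7 21-28 | J1 28-40 | J5 40-58 |
Completion: J1=40  J2=4  J3=12  J4=15  J5=58  J6=21  J7=28
Turnaround (C−A): J1=26  J2=4  J3=3  J4=1  J5=45  J6=3  J7=25
Waiting times: J1=14, J2=0, J3=0, J4=0, J5=27, J6=0, J7=8
Average waiting = (14+0+0+0+27+0+8) / 7 = 49/7 = 7.00

7.00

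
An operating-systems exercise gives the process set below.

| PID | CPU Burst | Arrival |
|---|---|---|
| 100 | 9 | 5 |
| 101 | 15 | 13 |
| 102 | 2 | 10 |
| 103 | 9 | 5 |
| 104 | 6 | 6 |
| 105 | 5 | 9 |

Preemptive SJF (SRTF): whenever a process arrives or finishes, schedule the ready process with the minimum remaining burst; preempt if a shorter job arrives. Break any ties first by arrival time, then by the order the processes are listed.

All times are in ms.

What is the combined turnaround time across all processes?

Timeline: | idle 0-5 | 100 5-6 | 104 6-12 | 102 12-14 | 105 14-19 | 100 19-27 | 103 27-36 | 101 36-51 |
Completion: 100=27  101=51  102=14  103=36  104=12  105=19
Turnaround = completion − arrival: 100=22, 101=38, 102=4, 103=31, 104=6, 105=10
Total turnaround = 22 + 38 + 4 + 31 + 6 + 10 = 111

111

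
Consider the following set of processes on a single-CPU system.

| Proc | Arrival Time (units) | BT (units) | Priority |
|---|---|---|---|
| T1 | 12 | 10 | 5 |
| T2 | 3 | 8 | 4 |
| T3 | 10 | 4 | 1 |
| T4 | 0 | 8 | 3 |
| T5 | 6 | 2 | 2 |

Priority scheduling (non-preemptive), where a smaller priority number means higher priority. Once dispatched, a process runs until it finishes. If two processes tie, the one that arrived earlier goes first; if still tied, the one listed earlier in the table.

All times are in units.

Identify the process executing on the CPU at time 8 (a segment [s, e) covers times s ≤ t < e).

T5

Timeline: | T4 0-8 | T5 8-10 | T3 10-14 | T2 14-22 | T1 22-32 |
Completion: T1=32  T2=22  T3=14  T4=8  T5=10
Turnaround (C−A): T1=20  T2=19  T3=4  T4=8  T5=4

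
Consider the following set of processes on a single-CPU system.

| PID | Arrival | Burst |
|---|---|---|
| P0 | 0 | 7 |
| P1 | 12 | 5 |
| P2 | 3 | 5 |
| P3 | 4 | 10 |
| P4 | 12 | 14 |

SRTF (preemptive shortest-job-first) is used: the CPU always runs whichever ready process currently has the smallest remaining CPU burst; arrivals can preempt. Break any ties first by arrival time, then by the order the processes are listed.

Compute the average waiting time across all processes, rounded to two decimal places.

Timeline: | P0 0-7 | P2 7-12 | P1 12-17 | P3 17-27 | P4 27-41 |
Completion: P0=7  P1=17  P2=12  P3=27  P4=41
Waiting times: P0=0, P1=0, P2=4, P3=13, P4=15
Average waiting = (0+0+4+13+15) / 5 = 32/5 = 6.40

6.40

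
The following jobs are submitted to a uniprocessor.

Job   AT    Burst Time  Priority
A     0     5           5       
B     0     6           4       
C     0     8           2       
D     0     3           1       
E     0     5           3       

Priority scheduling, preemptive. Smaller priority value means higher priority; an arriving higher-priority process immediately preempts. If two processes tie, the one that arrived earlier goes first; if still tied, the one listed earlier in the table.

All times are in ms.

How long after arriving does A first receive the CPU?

22

Timeline: | D 0-3 | C 3-11 | E 11-16 | B 16-22 | A 22-27 |
Completion: A=27  B=22  C=11  D=3  E=16
Turnaround (C−A): A=27  B=22  C=11  D=3  E=16
Response(A) = first start − arrival = 22 − 0 = 22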